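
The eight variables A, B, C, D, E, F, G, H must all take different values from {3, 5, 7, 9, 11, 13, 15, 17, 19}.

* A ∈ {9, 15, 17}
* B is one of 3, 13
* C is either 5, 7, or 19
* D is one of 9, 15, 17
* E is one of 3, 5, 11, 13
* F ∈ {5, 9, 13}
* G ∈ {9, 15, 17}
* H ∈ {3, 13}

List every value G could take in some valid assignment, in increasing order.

The 2 variables B and H are confined to {3, 13}, which locks those values in; drop them from E, F.
A, D, G share exactly the 3 values {9, 15, 17}; by pigeonhole those values go to them, so strike 9, 15, 17 from F.
F's domain is down to {5}, so F = 5. Eliminate 5 elsewhere: C, E.
E must be 11 (only option left).
No further eliminations apply; G can still be any of 9, 15, 17.

9, 15, 17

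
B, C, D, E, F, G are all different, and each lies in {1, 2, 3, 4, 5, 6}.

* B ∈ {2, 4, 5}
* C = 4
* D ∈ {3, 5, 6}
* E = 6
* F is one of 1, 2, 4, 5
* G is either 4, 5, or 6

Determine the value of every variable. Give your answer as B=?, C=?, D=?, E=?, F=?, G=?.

C must be 4 (only option left). Strike 4 from B, F, G.
E's domain is down to {6}, so E = 6. So D, G can't be 6.
G's domain is down to {5}, so G = 5. So B, D, F can't be 5.
B must be 2 (only option left). Strike 2 from F.
D has just one choice, so D = 3.
F has just one choice, so F = 1.

B=2, C=4, D=3, E=6, F=1, G=5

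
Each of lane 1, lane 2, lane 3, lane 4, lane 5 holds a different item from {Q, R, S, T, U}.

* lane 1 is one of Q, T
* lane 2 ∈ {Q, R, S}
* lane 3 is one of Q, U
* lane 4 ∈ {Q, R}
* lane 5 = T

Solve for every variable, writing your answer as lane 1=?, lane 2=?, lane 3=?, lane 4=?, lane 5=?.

lane 1=Q, lane 2=S, lane 3=U, lane 4=R, lane 5=T

lane 5 must be T (only option left). Remove T from lane 1.
lane 1 has just one choice, so lane 1 = Q. Strike Q from lane 2, lane 3, lane 4.
lane 3 has just one choice, so lane 3 = U.
That leaves lane 4 = R. So lane 2 can't be R.
lane 2 must be S (only option left).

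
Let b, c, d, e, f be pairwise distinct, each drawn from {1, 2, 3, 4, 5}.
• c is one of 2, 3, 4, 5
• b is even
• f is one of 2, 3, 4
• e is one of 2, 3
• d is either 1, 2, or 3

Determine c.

5

The 5 variables draw from only 5 values {1, 2, 3, 4, 5}, so each is used; only d can be 1, hence d = 1.
The 4 still-open variables together cover exactly {2, 3, 4, 5} — 4 values for 4 variables — and 5 appears only in c's list, so c = 5.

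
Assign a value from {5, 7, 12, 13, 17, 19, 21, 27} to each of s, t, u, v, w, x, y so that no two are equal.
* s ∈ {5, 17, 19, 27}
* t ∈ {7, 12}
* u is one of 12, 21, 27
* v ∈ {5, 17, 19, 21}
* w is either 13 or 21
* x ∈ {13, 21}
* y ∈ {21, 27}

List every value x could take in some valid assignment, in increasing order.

13, 21

w and x share exactly the 2 values {13, 21}; by pigeonhole those values go to them, so strike 13, 21 from u, v, y.
That leaves y = 27. So s, u can't be 27.
u's domain is down to {12}, so u = 12. Eliminate 12 elsewhere: t.
t has just one choice, so t = 7.
No further eliminations apply; x can still be any of 13, 21.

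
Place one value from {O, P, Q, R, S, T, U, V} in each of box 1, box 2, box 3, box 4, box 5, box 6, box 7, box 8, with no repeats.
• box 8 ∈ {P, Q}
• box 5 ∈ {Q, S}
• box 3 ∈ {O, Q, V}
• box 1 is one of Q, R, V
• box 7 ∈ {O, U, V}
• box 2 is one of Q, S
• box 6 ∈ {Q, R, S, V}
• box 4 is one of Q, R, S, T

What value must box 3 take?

O

The 8 variables together cover exactly {O, P, Q, R, S, T, U, V} — 8 values for 8 variables — and P appears only in box 8's list, so box 8 = P.
The 7 still-open variables together cover exactly {O, Q, R, S, T, U, V} — 7 values for 7 variables — and T appears only in box 4's list, so box 4 = T.
The 6 still-open variables draw from only 6 values {O, Q, R, S, U, V}, so each is used; only box 7 can be U, hence box 7 = U.
The 5 still-open variables draw from only 5 values {O, Q, R, S, V}, so each is used; only box 3 can be O, hence box 3 = O.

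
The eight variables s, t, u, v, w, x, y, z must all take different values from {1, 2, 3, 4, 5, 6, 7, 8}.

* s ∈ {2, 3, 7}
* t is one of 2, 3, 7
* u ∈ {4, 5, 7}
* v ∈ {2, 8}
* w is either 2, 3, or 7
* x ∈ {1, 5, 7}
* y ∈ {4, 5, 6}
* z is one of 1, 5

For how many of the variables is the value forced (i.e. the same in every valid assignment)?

The 8 variables together cover exactly {1, 2, 3, 4, 5, 6, 7, 8} — 8 values for 8 variables — and 6 appears only in y's list, so y = 6.
Among the 7 still-open variables, 4 fits only u (and all 7 values in {1, 2, 3, 4, 5, 7, 8} must be used), so u = 4.
Among the 6 still-open variables, 8 fits only v (and all 6 values in {1, 2, 3, 5, 7, 8} must be used), so v = 8.
s, t, w share exactly the 3 values {2, 3, 7}; by pigeonhole those values go to them, so strike 2, 3, 7 from x.
Determined: u=4, v=8, y=6. The other variables each still have more than one consistent value. That makes 3.

3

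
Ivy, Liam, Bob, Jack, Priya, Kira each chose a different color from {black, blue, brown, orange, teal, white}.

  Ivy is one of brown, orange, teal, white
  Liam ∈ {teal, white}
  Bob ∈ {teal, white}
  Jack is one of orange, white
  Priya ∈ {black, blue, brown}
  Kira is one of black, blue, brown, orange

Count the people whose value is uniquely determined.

Liam and Bob between them cover only {teal, white} — a naked pair. Remove those values from Ivy, Jack.
Jack must be orange (only option left). Strike orange from Ivy, Kira.
Ivy must be brown (only option left). Eliminate brown elsewhere: Priya, Kira.
Determined: Ivy=brown, Jack=orange. The other people each still have more than one consistent value. That makes 2.

2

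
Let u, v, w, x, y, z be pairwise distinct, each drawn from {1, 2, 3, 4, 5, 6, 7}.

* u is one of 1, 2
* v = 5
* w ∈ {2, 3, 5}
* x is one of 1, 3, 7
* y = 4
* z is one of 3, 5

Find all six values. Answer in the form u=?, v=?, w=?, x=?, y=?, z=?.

u=1, v=5, w=2, x=7, y=4, z=3

v must be 5 (only option left). So w, z can't be 5.
y has just one choice, so y = 4.
z's domain is down to {3}, so z = 3. Strike 3 from w, x.
w's domain is down to {2}, so w = 2. So u can't be 2.
u's domain is down to {1}, so u = 1. Remove 1 from x.
That leaves x = 7.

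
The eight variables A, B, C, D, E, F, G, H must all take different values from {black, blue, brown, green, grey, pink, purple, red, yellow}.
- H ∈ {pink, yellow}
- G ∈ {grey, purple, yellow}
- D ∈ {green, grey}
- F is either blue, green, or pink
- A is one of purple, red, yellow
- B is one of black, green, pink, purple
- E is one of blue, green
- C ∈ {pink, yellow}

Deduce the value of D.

The 8 variables together cover exactly {black, blue, green, grey, pink, purple, red, yellow} — 8 values for 8 variables — and black appears only in B's list, so B = black.
Among the 7 still-open variables, red fits only A (and all 7 values in {blue, green, grey, pink, purple, red, yellow} must be used), so A = red.
The 6 still-open variables draw from only 6 values {blue, green, grey, pink, purple, yellow}, so each is used; only G can be purple, hence G = purple.
The 5 still-open variables draw from only 5 values {blue, green, grey, pink, yellow}, so each is used; only D can be grey, hence D = grey.

grey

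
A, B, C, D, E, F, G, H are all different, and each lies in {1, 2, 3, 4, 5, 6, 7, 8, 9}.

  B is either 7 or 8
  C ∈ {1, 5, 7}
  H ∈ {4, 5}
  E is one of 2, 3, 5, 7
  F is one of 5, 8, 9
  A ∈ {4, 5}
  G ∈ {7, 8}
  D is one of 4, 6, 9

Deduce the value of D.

A and H share exactly the 2 values {4, 5}; by pigeonhole those values go to them, so strike 4, 5 from C, D, E, F.
The 2 variables B and G are confined to {7, 8}, which locks those values in; drop them from C, E, F.
C has just one choice, so C = 1.
F must be 9 (only option left). Remove 9 from D.
So D = 6.

6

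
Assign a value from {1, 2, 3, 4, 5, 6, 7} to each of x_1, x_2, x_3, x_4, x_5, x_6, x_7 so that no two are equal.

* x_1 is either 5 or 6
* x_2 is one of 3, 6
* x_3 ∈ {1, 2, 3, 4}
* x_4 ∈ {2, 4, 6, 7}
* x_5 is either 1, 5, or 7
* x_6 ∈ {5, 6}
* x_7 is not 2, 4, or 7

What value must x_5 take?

7

x_1 and x_6 between them cover only {5, 6} — a naked pair. Remove those values from x_2, x_4, x_5, x_7.
x_2's domain is down to {3}, so x_2 = 3. Remove 3 from x_3, x_7.
That leaves x_7 = 1. Eliminate 1 elsewhere: x_3, x_5.
So x_5 = 7.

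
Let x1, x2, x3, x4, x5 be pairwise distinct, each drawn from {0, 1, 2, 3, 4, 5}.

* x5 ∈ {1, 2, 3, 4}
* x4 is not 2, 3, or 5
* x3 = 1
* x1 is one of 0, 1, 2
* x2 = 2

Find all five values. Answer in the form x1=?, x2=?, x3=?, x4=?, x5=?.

x2's domain is down to {2}, so x2 = 2. Eliminate 2 elsewhere: x1, x5.
x3 has just one choice, so x3 = 1. Strike 1 from x1, x4, x5.
x1's domain is down to {0}, so x1 = 0. Eliminate 0 elsewhere: x4.
x4 must be 4 (only option left). Strike 4 from x5.
That leaves x5 = 3.

x1=0, x2=2, x3=1, x4=4, x5=3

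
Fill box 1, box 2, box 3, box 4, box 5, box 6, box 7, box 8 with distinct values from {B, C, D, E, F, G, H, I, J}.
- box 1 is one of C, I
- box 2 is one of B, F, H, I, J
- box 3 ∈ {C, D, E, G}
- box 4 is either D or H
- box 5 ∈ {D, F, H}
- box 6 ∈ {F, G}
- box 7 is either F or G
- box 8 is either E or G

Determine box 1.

The 2 variables box 6 and box 7 are confined to {F, G}, which locks those values in; drop them from box 2, box 3, box 5, box 8.
box 8 must be E (only option left). Strike E from box 3.
The 2 variables box 4 and box 5 are confined to {D, H}, which locks those values in; drop them from box 2, box 3.
box 3's domain is down to {C}, so box 3 = C. Strike C from box 1.
So box 1 = I.

I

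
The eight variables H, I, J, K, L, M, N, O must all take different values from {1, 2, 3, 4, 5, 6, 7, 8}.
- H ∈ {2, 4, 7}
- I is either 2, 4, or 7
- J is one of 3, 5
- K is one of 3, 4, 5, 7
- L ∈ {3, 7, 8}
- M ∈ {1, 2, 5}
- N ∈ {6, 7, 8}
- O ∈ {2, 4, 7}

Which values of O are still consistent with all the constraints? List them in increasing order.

The 8 variables draw from only 8 values {1, 2, 3, 4, 5, 6, 7, 8}, so each is used; only M can be 1, hence M = 1.
The 7 still-open variables draw from only 7 values {2, 3, 4, 5, 6, 7, 8}, so each is used; only N can be 6, hence N = 6.
The 6 still-open variables draw from only 6 values {2, 3, 4, 5, 7, 8}, so each is used; only L can be 8, hence L = 8.
The 3 variables H, I, O are confined to {2, 4, 7}, which locks those values in; drop them from K.
No further eliminations apply; O can still be any of 2, 4, 7.

2, 4, 7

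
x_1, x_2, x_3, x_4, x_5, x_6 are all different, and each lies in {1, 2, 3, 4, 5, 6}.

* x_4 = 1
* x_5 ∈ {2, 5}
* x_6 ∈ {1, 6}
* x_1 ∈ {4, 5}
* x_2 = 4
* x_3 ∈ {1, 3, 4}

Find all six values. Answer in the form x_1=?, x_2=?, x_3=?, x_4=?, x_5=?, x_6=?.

x_1=5, x_2=4, x_3=3, x_4=1, x_5=2, x_6=6

x_2's domain is down to {4}, so x_2 = 4. Strike 4 from x_1, x_3.
x_4 must be 1 (only option left). So x_3, x_6 can't be 1.
x_6 has just one choice, so x_6 = 6.
x_1 has just one choice, so x_1 = 5. Eliminate 5 elsewhere: x_5.
x_3 has just one choice, so x_3 = 3.
x_5 has just one choice, so x_5 = 2.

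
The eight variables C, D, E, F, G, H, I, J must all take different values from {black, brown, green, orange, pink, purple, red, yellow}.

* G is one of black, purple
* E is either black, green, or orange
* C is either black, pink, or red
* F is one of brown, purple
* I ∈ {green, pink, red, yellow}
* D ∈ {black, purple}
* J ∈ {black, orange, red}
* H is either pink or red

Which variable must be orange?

The 8 variables together cover exactly {black, brown, green, orange, pink, purple, red, yellow} — 8 values for 8 variables — and brown appears only in F's list, so F = brown.
The 7 still-open variables together cover exactly {black, green, orange, pink, purple, red, yellow} — 7 values for 7 variables — and yellow appears only in I's list, so I = yellow.
Among the 6 still-open variables, green fits only E (and all 6 values in {black, green, orange, pink, purple, red} must be used), so E = green.
The 5 still-open variables together cover exactly {black, orange, pink, purple, red} — 5 values for 5 variables — and orange appears only in J's list, so J = orange.

J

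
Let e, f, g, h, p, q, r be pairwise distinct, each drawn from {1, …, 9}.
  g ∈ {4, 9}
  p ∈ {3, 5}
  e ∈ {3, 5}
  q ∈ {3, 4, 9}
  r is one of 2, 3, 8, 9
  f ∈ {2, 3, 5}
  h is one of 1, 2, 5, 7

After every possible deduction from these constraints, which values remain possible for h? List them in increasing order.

1, 7

e and p between them cover only {3, 5} — a naked pair. Remove those values from f, h, q, r.
f has just one choice, so f = 2. Remove 2 from h, r.
The 2 variables g and q are confined to {4, 9}, which locks those values in; drop them from r.
r must be 8 (only option left).
No further eliminations apply; h can still be any of 1, 7.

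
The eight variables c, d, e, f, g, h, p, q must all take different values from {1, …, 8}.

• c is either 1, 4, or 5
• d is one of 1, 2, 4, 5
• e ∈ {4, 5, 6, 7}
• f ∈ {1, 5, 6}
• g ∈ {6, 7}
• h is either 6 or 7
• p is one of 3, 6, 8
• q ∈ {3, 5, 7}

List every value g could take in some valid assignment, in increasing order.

The 8 variables together cover exactly {1, 2, 3, 4, 5, 6, 7, 8} — 8 values for 8 variables — and 2 appears only in d's list, so d = 2.
The 7 still-open variables together cover exactly {1, 3, 4, 5, 6, 7, 8} — 7 values for 7 variables — and 8 appears only in p's list, so p = 8.
The 6 still-open variables together cover exactly {1, 3, 4, 5, 6, 7} — 6 values for 6 variables — and 3 appears only in q's list, so q = 3.
g and h between them cover only {6, 7} — a naked pair. Remove those values from e, f.
No further eliminations apply; g can still be any of 6, 7.

6, 7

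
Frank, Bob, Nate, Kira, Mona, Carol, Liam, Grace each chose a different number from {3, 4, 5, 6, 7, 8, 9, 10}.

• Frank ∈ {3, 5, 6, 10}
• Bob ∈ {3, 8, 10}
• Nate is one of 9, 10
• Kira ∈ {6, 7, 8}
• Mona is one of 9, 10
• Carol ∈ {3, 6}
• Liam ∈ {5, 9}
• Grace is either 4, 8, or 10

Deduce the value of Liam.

5

The 8 variables together cover exactly {3, 4, 5, 6, 7, 8, 9, 10} — 8 values for 8 variables — and 4 appears only in Grace's list, so Grace = 4.
The 7 still-open variables together cover exactly {3, 5, 6, 7, 8, 9, 10} — 7 values for 7 variables — and 7 appears only in Kira's list, so Kira = 7.
The 6 still-open variables draw from only 6 values {3, 5, 6, 8, 9, 10}, so each is used; only Bob can be 8, hence Bob = 8.
The 2 variables Nate and Mona are confined to {9, 10}, which locks those values in; drop them from Frank, Liam.
So Liam = 5.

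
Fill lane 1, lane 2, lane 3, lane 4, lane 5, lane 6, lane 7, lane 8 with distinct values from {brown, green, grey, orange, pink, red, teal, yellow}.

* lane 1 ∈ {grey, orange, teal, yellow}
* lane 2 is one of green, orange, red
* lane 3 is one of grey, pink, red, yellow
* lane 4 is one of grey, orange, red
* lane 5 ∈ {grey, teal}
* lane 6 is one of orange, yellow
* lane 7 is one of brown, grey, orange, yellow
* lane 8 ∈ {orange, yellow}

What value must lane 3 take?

pink

Among the 8 variables, brown fits only lane 7 (and all 8 values in {brown, green, grey, orange, pink, red, teal, yellow} must be used), so lane 7 = brown.
The 7 still-open variables together cover exactly {green, grey, orange, pink, red, teal, yellow} — 7 values for 7 variables — and green appears only in lane 2's list, so lane 2 = green.
Among the 6 still-open variables, pink fits only lane 3 (and all 6 values in {grey, orange, pink, red, teal, yellow} must be used), so lane 3 = pink.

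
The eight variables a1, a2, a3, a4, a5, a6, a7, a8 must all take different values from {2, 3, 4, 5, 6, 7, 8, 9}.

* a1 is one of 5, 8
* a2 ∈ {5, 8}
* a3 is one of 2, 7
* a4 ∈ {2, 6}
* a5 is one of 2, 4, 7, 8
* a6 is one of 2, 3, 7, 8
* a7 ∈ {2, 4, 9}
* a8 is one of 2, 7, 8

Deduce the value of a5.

4

The 8 variables together cover exactly {2, 3, 4, 5, 6, 7, 8, 9} — 8 values for 8 variables — and 3 appears only in a6's list, so a6 = 3.
The 7 still-open variables together cover exactly {2, 4, 5, 6, 7, 8, 9} — 7 values for 7 variables — and 6 appears only in a4's list, so a4 = 6.
The 6 still-open variables together cover exactly {2, 4, 5, 7, 8, 9} — 6 values for 6 variables — and 9 appears only in a7's list, so a7 = 9.
Among the 5 still-open variables, 4 fits only a5 (and all 5 values in {2, 4, 5, 7, 8} must be used), so a5 = 4.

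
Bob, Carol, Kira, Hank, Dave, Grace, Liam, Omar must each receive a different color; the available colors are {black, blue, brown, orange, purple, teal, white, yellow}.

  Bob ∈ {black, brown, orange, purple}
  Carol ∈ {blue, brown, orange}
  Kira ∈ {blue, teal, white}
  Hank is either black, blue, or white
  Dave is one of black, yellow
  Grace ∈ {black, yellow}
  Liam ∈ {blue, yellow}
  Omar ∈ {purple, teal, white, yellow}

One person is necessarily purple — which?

Dave and Grace between them cover only {black, yellow} — a naked pair. Remove those values from Bob, Hank, Liam, Omar.
Liam must be blue (only option left). Remove blue from Carol, Kira, Hank.
That leaves Hank = white. Eliminate white elsewhere: Kira, Omar.
Kira has just one choice, so Kira = teal. So Omar can't be teal.
So purple goes to Omar.

Omar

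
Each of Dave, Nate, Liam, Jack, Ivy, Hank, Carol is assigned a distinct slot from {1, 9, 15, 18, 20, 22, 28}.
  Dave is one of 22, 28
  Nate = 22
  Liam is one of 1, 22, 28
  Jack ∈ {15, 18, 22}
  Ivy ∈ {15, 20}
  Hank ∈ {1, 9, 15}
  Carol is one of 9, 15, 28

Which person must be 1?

Liam

Nate must be 22 (only option left). So Dave, Liam, Jack can't be 22.
Dave must be 28 (only option left). Eliminate 28 elsewhere: Liam, Carol.
So 1 goes to Liam.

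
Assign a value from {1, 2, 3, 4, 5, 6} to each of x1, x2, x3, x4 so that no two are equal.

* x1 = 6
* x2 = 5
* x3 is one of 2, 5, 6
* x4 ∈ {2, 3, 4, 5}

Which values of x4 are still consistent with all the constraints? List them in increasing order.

x1's domain is down to {6}, so x1 = 6. So x3 can't be 6.
x2 has just one choice, so x2 = 5. Strike 5 from x3, x4.
That leaves x3 = 2. Eliminate 2 elsewhere: x4.
No further eliminations apply; x4 can still be any of 3, 4.

3, 4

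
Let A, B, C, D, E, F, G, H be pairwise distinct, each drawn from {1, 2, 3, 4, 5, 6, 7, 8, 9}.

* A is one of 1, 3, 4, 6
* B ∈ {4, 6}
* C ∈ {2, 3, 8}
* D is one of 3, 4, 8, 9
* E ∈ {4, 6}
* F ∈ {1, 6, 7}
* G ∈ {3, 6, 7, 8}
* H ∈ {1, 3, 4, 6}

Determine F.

The 8 variables together cover exactly {1, 2, 3, 4, 6, 7, 8, 9} — 8 values for 8 variables — and 2 appears only in C's list, so C = 2.
The 7 still-open variables draw from only 7 values {1, 3, 4, 6, 7, 8, 9}, so each is used; only D can be 9, hence D = 9.
The 6 still-open variables together cover exactly {1, 3, 4, 6, 7, 8} — 6 values for 6 variables — and 8 appears only in G's list, so G = 8.
The 5 still-open variables together cover exactly {1, 3, 4, 6, 7} — 5 values for 5 variables — and 7 appears only in F's list, so F = 7.

7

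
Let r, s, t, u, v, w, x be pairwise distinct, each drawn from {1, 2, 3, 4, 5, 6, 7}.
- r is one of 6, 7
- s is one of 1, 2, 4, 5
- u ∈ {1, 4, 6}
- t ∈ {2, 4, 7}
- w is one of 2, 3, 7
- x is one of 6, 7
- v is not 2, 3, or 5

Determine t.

2

Among the 7 variables, 3 fits only w (and all 7 values in {1, 2, 3, 4, 5, 6, 7} must be used), so w = 3.
Among the 6 still-open variables, 5 fits only s (and all 6 values in {1, 2, 4, 5, 6, 7} must be used), so s = 5.
The 5 still-open variables draw from only 5 values {1, 2, 4, 6, 7}, so each is used; only t can be 2, hence t = 2.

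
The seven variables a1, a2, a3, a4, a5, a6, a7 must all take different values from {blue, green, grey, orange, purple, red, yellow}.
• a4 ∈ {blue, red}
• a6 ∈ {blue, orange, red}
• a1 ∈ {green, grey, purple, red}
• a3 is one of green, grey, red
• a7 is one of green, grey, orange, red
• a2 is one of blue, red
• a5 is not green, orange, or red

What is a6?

orange

Among the 7 variables, yellow fits only a5 (and all 7 values in {blue, green, grey, orange, purple, red, yellow} must be used), so a5 = yellow.
Among the 6 still-open variables, purple fits only a1 (and all 6 values in {blue, green, grey, orange, purple, red} must be used), so a1 = purple.
a2 and a4 between them cover only {blue, red} — a naked pair. Remove those values from a3, a6, a7.
So a6 = orange.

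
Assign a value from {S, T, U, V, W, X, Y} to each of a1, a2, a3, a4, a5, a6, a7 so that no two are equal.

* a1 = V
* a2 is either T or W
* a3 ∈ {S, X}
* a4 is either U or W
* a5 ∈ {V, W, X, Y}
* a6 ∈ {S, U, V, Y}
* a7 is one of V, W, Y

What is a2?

T

a1's domain is down to {V}, so a1 = V. So a5, a6, a7 can't be V.
Among the 6 still-open variables, T fits only a2 (and all 6 values in {S, T, U, W, X, Y} must be used), so a2 = T.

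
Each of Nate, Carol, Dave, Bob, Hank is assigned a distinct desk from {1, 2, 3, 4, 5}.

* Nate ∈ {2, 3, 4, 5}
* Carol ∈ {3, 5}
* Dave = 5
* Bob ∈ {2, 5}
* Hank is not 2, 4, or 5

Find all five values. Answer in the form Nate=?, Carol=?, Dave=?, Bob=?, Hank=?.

Dave's domain is down to {5}, so Dave = 5. Strike 5 from Nate, Carol, Bob.
Bob must be 2 (only option left). Strike 2 from Nate.
Carol has just one choice, so Carol = 3. Remove 3 from Nate, Hank.
Hank must be 1 (only option left).
Nate must be 4 (only option left).

Nate=4, Carol=3, Dave=5, Bob=2, Hank=1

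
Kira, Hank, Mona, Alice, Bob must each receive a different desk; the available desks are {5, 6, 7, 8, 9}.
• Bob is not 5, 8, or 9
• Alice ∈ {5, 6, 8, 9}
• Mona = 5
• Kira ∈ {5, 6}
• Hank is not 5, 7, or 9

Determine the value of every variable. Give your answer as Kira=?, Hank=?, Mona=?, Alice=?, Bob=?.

Kira=6, Hank=8, Mona=5, Alice=9, Bob=7

Mona's domain is down to {5}, so Mona = 5. Strike 5 from Kira, Alice.
Kira must be 6 (only option left). Strike 6 from Hank, Alice, Bob.
Hank's domain is down to {8}, so Hank = 8. Eliminate 8 elsewhere: Alice.
Alice must be 9 (only option left).
Bob must be 7 (only option left).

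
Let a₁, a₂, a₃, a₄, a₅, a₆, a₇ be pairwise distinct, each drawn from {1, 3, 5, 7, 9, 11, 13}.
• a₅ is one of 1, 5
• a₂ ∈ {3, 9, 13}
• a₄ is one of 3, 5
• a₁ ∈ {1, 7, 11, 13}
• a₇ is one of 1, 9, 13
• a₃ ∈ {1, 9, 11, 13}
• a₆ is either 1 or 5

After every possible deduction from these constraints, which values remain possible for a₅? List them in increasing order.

1, 5

The 7 variables together cover exactly {1, 3, 5, 7, 9, 11, 13} — 7 values for 7 variables — and 7 appears only in a₁'s list, so a₁ = 7.
Among the 6 still-open variables, 11 fits only a₃ (and all 6 values in {1, 3, 5, 9, 11, 13} must be used), so a₃ = 11.
a₅ and a₆ share exactly the 2 values {1, 5}; by pigeonhole those values go to them, so strike 1, 5 from a₄, a₇.
a₄ must be 3 (only option left). Strike 3 from a₂.
No further eliminations apply; a₅ can still be any of 1, 5.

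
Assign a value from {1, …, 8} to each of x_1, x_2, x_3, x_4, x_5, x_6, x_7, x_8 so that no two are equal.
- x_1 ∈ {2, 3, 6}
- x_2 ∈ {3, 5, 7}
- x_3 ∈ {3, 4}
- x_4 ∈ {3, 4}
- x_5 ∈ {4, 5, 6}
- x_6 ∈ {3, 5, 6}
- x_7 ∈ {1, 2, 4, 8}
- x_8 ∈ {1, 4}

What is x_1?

2

The 8 variables together cover exactly {1, 2, 3, 4, 5, 6, 7, 8} — 8 values for 8 variables — and 7 appears only in x_2's list, so x_2 = 7.
The 7 still-open variables draw from only 7 values {1, 2, 3, 4, 5, 6, 8}, so each is used; only x_7 can be 8, hence x_7 = 8.
The 6 still-open variables together cover exactly {1, 2, 3, 4, 5, 6} — 6 values for 6 variables — and 1 appears only in x_8's list, so x_8 = 1.
The 5 still-open variables together cover exactly {2, 3, 4, 5, 6} — 5 values for 5 variables — and 2 appears only in x_1's list, so x_1 = 2.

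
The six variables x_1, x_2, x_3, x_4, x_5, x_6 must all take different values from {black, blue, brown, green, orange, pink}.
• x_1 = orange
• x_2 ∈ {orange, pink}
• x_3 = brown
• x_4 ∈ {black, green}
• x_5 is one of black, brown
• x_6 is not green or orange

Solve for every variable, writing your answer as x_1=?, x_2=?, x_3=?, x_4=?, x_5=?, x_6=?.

x_1=orange, x_2=pink, x_3=brown, x_4=green, x_5=black, x_6=blue

x_1's domain is down to {orange}, so x_1 = orange. So x_2 can't be orange.
x_2's domain is down to {pink}, so x_2 = pink. Remove pink from x_6.
That leaves x_3 = brown. Strike brown from x_5, x_6.
x_5's domain is down to {black}, so x_5 = black. Eliminate black elsewhere: x_4, x_6.
x_6's domain is down to {blue}, so x_6 = blue.
x_4 has just one choice, so x_4 = green.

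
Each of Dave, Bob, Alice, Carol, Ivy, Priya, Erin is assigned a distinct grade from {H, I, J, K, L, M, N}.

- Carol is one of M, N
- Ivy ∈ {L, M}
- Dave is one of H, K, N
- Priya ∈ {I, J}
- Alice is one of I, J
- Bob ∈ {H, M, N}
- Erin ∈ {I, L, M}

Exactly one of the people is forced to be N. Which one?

Carol

The 7 variables together cover exactly {H, I, J, K, L, M, N} — 7 values for 7 variables — and K appears only in Dave's list, so Dave = K.
Among the 6 still-open variables, H fits only Bob (and all 6 values in {H, I, J, L, M, N} must be used), so Bob = H.
The 5 still-open variables draw from only 5 values {I, J, L, M, N}, so each is used; only Carol can be N, hence Carol = N.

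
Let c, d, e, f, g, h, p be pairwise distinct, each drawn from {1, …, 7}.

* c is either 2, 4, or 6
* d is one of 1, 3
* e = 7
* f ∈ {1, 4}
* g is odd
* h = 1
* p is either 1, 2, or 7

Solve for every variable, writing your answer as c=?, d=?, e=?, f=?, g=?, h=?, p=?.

e's domain is down to {7}, so e = 7. So g, p can't be 7.
h's domain is down to {1}, so h = 1. Remove 1 from d, f, g, p.
That leaves p = 2. Remove 2 from c.
d must be 3 (only option left). Remove 3 from g.
f must be 4 (only option left). Remove 4 from c.
g must be 5 (only option left).
c must be 6 (only option left).

c=6, d=3, e=7, f=4, g=5, h=1, p=2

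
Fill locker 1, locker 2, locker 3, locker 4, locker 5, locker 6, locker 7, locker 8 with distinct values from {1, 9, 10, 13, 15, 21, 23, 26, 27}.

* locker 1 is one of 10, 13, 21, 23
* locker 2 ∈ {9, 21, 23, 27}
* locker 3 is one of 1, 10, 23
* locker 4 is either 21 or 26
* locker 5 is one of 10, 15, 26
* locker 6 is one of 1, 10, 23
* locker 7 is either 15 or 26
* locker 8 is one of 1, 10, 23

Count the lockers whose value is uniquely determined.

2

locker 3, locker 6, locker 8 share exactly the 3 values {1, 10, 23}; by pigeonhole those values go to them, so strike 1, 10, 23 from locker 1, locker 2, locker 5.
locker 5 and locker 7 share exactly the 2 values {15, 26}; by pigeonhole those values go to them, so strike 15, 26 from locker 4.
That leaves locker 4 = 21. So locker 1, locker 2 can't be 21.
That leaves locker 1 = 13.
Determined: locker 1=13, locker 4=21. The other lockers each still have more than one consistent value. That makes 2.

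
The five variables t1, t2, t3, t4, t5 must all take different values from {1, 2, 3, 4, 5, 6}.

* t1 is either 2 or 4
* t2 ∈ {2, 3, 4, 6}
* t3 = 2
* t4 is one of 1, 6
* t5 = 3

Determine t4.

t3 must be 2 (only option left). Remove 2 from t1, t2.
t5 must be 3 (only option left). Remove 3 from t2.
t1's domain is down to {4}, so t1 = 4. Eliminate 4 elsewhere: t2.
t2 must be 6 (only option left). Eliminate 6 elsewhere: t4.
So t4 = 1.

1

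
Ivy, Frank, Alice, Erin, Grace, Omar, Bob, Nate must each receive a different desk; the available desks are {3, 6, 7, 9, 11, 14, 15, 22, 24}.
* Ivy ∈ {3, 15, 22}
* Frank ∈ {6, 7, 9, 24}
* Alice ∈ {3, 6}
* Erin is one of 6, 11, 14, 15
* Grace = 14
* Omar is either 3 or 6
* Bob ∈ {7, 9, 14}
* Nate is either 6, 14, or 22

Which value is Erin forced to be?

Grace must be 14 (only option left). So Erin, Bob, Nate can't be 14.
Alice and Omar between them cover only {3, 6} — a naked pair. Remove those values from Ivy, Frank, Erin, Nate.
Nate's domain is down to {22}, so Nate = 22. Eliminate 22 elsewhere: Ivy.
Ivy has just one choice, so Ivy = 15. Strike 15 from Erin.
So Erin = 11.

11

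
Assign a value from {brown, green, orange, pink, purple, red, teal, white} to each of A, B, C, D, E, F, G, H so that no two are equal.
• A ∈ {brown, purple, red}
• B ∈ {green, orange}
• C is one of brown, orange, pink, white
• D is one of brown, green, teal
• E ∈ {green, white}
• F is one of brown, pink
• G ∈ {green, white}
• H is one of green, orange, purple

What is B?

Among the 8 variables, red fits only A (and all 8 values in {brown, green, orange, pink, purple, red, teal, white} must be used), so A = red.
The 7 still-open variables together cover exactly {brown, green, orange, pink, purple, teal, white} — 7 values for 7 variables — and purple appears only in H's list, so H = purple.
Among the 6 still-open variables, teal fits only D (and all 6 values in {brown, green, orange, pink, teal, white} must be used), so D = teal.
The 2 variables E and G are confined to {green, white}, which locks those values in; drop them from B, C.
So B = orange.

orange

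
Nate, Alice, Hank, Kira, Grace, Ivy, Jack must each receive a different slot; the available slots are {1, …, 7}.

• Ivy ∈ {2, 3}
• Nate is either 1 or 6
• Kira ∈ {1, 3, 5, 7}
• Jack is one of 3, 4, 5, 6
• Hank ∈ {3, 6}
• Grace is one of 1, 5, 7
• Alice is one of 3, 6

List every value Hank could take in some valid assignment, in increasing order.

3, 6

The 7 variables together cover exactly {1, 2, 3, 4, 5, 6, 7} — 7 values for 7 variables — and 2 appears only in Ivy's list, so Ivy = 2.
The 6 still-open variables draw from only 6 values {1, 3, 4, 5, 6, 7}, so each is used; only Jack can be 4, hence Jack = 4.
The 2 variables Alice and Hank are confined to {3, 6}, which locks those values in; drop them from Nate, Kira.
That leaves Nate = 1. So Kira, Grace can't be 1.
No further eliminations apply; Hank can still be any of 3, 6.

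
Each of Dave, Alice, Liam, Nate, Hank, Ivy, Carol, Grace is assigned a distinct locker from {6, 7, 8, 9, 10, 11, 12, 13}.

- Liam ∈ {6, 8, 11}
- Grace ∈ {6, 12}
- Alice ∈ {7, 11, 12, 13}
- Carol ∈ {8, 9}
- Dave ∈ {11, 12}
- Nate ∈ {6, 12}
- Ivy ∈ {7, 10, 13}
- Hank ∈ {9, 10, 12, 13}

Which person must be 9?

Carol

Nate and Grace share exactly the 2 values {6, 12}; by pigeonhole those values go to them, so strike 6, 12 from Dave, Alice, Liam, Hank.
That leaves Dave = 11. Eliminate 11 elsewhere: Alice, Liam.
That leaves Liam = 8. Eliminate 8 elsewhere: Carol.
So 9 goes to Carol.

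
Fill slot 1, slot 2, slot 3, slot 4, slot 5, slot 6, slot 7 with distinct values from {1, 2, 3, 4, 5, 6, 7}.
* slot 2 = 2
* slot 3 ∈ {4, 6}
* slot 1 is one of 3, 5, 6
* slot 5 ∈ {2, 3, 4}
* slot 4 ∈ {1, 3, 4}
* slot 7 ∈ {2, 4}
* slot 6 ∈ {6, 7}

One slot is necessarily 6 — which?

slot 3

slot 2 has just one choice, so slot 2 = 2. Strike 2 from slot 5, slot 7.
slot 7 must be 4 (only option left). So slot 3, slot 4, slot 5 can't be 4.
So 6 goes to slot 3.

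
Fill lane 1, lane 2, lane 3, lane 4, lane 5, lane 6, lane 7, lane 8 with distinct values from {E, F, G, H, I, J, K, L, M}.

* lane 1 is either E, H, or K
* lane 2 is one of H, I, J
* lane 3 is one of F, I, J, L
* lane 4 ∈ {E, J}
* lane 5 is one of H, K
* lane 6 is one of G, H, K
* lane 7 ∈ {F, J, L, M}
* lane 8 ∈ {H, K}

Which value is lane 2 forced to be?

I

lane 5 and lane 8 share exactly the 2 values {H, K}; by pigeonhole those values go to them, so strike H, K from lane 1, lane 2, lane 6.
lane 1 has just one choice, so lane 1 = E. Remove E from lane 4.
lane 4 must be J (only option left). Remove J from lane 2, lane 3, lane 7.
So lane 2 = I.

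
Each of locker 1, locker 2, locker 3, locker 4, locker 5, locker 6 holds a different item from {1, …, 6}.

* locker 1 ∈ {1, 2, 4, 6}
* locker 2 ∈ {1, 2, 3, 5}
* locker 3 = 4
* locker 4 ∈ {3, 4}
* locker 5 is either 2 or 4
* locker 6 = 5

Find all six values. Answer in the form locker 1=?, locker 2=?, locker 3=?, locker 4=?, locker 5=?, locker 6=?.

locker 1=6, locker 2=1, locker 3=4, locker 4=3, locker 5=2, locker 6=5

locker 3 must be 4 (only option left). So locker 1, locker 4, locker 5 can't be 4.
That leaves locker 4 = 3. Strike 3 from locker 2.
That leaves locker 5 = 2. Eliminate 2 elsewhere: locker 1, locker 2.
locker 6's domain is down to {5}, so locker 6 = 5. Strike 5 from locker 2.
locker 2 must be 1 (only option left). Eliminate 1 elsewhere: locker 1.
locker 1 has just one choice, so locker 1 = 6.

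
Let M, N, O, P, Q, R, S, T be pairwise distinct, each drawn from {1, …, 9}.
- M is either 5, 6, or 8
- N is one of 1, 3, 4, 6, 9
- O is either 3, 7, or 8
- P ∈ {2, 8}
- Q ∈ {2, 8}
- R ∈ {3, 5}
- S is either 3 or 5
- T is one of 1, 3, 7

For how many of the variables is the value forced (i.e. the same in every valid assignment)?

3

The 2 variables P and Q are confined to {2, 8}, which locks those values in; drop them from M, O.
R and S between them cover only {3, 5} — a naked pair. Remove those values from M, N, O, T.
M's domain is down to {6}, so M = 6. Remove 6 from N.
O must be 7 (only option left). So T can't be 7.
T has just one choice, so T = 1. Remove 1 from N.
Determined: M=6, O=7, T=1. The other variables each still have more than one consistent value. That makes 3.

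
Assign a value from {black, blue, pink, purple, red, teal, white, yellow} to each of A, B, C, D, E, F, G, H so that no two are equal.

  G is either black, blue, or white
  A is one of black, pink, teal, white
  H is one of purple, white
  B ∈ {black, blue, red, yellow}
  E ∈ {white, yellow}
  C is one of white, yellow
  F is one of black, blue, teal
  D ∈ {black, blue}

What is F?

The 8 variables draw from only 8 values {black, blue, pink, purple, red, teal, white, yellow}, so each is used; only A can be pink, hence A = pink.
The 7 still-open variables draw from only 7 values {black, blue, purple, red, teal, white, yellow}, so each is used; only H can be purple, hence H = purple.
The 6 still-open variables together cover exactly {black, blue, red, teal, white, yellow} — 6 values for 6 variables — and red appears only in B's list, so B = red.
Among the 5 still-open variables, teal fits only F (and all 5 values in {black, blue, teal, white, yellow} must be used), so F = teal.

teal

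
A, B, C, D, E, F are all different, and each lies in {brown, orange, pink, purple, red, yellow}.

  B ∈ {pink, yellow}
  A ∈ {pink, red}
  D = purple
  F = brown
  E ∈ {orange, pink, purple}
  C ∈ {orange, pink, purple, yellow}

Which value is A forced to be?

red

D has just one choice, so D = purple. Eliminate purple elsewhere: C, E.
F's domain is down to {brown}, so F = brown.
The 4 still-open variables together cover exactly {orange, pink, red, yellow} — 4 values for 4 variables — and red appears only in A's list, so A = red.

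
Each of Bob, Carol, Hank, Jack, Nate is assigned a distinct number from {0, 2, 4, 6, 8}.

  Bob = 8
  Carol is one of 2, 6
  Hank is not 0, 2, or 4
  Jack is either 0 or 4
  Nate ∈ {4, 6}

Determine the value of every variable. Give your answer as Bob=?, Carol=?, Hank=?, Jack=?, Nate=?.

Bob=8, Carol=2, Hank=6, Jack=0, Nate=4

Bob has just one choice, so Bob = 8. Strike 8 from Hank.
Hank's domain is down to {6}, so Hank = 6. Strike 6 from Carol, Nate.
That leaves Nate = 4. Strike 4 from Jack.
Carol must be 2 (only option left).
Jack must be 0 (only option left).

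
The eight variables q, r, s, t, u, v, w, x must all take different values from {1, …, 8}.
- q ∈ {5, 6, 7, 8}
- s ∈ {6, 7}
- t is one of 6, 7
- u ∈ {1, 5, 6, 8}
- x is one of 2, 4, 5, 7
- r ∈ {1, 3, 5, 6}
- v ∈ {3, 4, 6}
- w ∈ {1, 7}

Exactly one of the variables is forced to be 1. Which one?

w

The 8 variables draw from only 8 values {1, 2, 3, 4, 5, 6, 7, 8}, so each is used; only x can be 2, hence x = 2.
The 7 still-open variables together cover exactly {1, 3, 4, 5, 6, 7, 8} — 7 values for 7 variables — and 4 appears only in v's list, so v = 4.
The 6 still-open variables draw from only 6 values {1, 3, 5, 6, 7, 8}, so each is used; only r can be 3, hence r = 3.
s and t between them cover only {6, 7} — a naked pair. Remove those values from q, u, w.
So 1 goes to w.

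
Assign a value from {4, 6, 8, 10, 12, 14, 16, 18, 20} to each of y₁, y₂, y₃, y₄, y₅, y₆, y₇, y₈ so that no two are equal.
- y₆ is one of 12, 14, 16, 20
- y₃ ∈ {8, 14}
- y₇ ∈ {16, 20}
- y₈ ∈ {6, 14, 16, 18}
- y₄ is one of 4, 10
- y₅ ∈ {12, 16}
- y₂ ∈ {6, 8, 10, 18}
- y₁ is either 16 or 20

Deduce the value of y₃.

8

y₁ and y₇ share exactly the 2 values {16, 20}; by pigeonhole those values go to them, so strike 16, 20 from y₅, y₆, y₈.
y₅ must be 12 (only option left). Remove 12 from y₆.
y₆'s domain is down to {14}, so y₆ = 14. So y₃, y₈ can't be 14.
So y₃ = 8.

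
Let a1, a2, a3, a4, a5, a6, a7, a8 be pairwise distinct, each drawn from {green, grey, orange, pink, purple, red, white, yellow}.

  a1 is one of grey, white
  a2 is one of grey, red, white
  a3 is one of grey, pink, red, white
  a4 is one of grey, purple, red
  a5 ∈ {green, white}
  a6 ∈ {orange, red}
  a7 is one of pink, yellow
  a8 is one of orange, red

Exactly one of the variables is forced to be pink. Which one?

a3

Among the 8 variables, green fits only a5 (and all 8 values in {green, grey, orange, pink, purple, red, white, yellow} must be used), so a5 = green.
The 7 still-open variables draw from only 7 values {grey, orange, pink, purple, red, white, yellow}, so each is used; only a4 can be purple, hence a4 = purple.
Among the 6 still-open variables, yellow fits only a7 (and all 6 values in {grey, orange, pink, red, white, yellow} must be used), so a7 = yellow.
Among the 5 still-open variables, pink fits only a3 (and all 5 values in {grey, orange, pink, red, white} must be used), so a3 = pink.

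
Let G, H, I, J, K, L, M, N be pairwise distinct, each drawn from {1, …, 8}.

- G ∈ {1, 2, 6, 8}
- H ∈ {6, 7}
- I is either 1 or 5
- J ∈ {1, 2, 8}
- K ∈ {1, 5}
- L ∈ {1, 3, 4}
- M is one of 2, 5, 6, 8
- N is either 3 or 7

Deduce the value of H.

The 8 variables draw from only 8 values {1, 2, 3, 4, 5, 6, 7, 8}, so each is used; only L can be 4, hence L = 4.
Among the 7 still-open variables, 3 fits only N (and all 7 values in {1, 2, 3, 5, 6, 7, 8} must be used), so N = 3.
The 6 still-open variables together cover exactly {1, 2, 5, 6, 7, 8} — 6 values for 6 variables — and 7 appears only in H's list, so H = 7.

7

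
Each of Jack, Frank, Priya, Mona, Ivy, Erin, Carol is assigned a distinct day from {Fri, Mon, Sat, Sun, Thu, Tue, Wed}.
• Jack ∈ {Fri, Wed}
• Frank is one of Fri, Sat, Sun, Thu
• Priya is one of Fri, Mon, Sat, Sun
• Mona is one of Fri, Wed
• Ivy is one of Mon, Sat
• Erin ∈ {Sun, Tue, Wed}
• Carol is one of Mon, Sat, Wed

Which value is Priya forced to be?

Sun

The 7 variables together cover exactly {Fri, Mon, Sat, Sun, Thu, Tue, Wed} — 7 values for 7 variables — and Thu appears only in Frank's list, so Frank = Thu.
Among the 6 still-open variables, Tue fits only Erin (and all 6 values in {Fri, Mon, Sat, Sun, Tue, Wed} must be used), so Erin = Tue.
The 5 still-open variables together cover exactly {Fri, Mon, Sat, Sun, Wed} — 5 values for 5 variables — and Sun appears only in Priya's list, so Priya = Sun.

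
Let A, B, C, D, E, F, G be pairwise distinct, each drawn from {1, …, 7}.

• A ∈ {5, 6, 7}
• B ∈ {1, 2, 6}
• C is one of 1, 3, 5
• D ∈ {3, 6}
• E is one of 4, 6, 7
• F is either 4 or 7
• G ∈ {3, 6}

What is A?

5

Among the 7 variables, 2 fits only B (and all 7 values in {1, 2, 3, 4, 5, 6, 7} must be used), so B = 2.
The 6 still-open variables together cover exactly {1, 3, 4, 5, 6, 7} — 6 values for 6 variables — and 1 appears only in C's list, so C = 1.
The 5 still-open variables together cover exactly {3, 4, 5, 6, 7} — 5 values for 5 variables — and 5 appears only in A's list, so A = 5.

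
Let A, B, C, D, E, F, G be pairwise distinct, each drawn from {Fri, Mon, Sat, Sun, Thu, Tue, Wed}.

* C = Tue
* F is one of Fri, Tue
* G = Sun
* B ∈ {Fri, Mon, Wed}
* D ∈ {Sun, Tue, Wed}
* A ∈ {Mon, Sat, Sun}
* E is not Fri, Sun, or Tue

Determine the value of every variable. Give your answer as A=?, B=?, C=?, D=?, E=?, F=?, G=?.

C must be Tue (only option left). So D, F can't be Tue.
F's domain is down to {Fri}, so F = Fri. Remove Fri from B.
G must be Sun (only option left). Strike Sun from A, D.
D must be Wed (only option left). So B, E can't be Wed.
B has just one choice, so B = Mon. Strike Mon from A, E.
A's domain is down to {Sat}, so A = Sat. Eliminate Sat elsewhere: E.
E must be Thu (only option left).

A=Sat, B=Mon, C=Tue, D=Wed, E=Thu, F=Fri, G=Sun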